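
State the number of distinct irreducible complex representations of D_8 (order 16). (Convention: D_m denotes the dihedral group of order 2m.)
7

The number of irreducible complex representations of a finite group equals its number of conjugacy classes. D_8 has 7 conjugacy classes (n/2 + 3 for n even), so D_8 (order 16) has exactly 7 irreducible complex representations.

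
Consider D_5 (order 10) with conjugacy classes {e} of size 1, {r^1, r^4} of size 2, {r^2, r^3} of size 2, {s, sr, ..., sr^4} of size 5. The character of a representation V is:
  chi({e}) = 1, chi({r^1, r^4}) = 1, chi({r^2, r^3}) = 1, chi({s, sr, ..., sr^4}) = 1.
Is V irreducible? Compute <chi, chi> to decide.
Irreducible: <chi, chi> = 1.

Why: <chi, chi> = (1/|G|) sum_C |C| * |chi(C)|^2 = (1/10)[1*|1|^2 + 2*|1|^2 + 2*|1|^2 + 5*|1|^2]
  = (1/10)[(1) + (2) + (2) + (5)] = 10/10 = 1.
A character is irreducible iff <chi, chi> = 1, so this representation is irreducible.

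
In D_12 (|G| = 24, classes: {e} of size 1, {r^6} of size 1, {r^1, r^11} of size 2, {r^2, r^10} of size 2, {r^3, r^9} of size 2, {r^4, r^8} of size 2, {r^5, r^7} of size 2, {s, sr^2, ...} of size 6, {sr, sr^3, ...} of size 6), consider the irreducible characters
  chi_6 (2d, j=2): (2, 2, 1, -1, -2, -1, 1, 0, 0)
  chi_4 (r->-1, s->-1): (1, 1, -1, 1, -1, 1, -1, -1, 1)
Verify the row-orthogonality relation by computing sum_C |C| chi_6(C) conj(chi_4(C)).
Sum = 0; so <chi_6, chi_4> = 0 (distinct irreducibles are orthogonal).

Reasoning: Compute term by term over conjugacy classes (|C| * chi_6(C) * conj(chi_4(C))):
  1*(2)*conj(1) + 1*(2)*conj(1) + 2*(1)*conj(-1) + 2*(-1)*conj(1) + 2*(-2)*conj(-1) + 2*(-1)*conj(1) + 2*(1)*conj(-1) + 6*(0)*conj(-1) + 6*(0)*conj(1)
  = (2) + (2) + (-2) + (-2) + (4) + (-2) + (-2) + (0) + (0)
  = 0.
Dividing by |G| = 24 gives 0/24 = 0, matching the row-orthogonality relation <chi_6, chi_4> = [chi_6 = chi_4].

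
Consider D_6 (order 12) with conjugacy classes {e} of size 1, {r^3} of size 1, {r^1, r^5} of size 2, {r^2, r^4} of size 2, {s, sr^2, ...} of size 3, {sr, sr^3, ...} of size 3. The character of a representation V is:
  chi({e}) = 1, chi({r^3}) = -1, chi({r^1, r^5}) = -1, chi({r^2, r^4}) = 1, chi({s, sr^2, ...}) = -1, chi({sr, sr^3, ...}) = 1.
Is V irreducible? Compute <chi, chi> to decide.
Irreducible: <chi, chi> = 1.

Reasoning: <chi, chi> = (1/|G|) sum_C |C| * |chi(C)|^2 = (1/12)[1*|1|^2 + 1*|-1|^2 + 2*|-1|^2 + 2*|1|^2 + 3*|-1|^2 + 3*|1|^2]
  = (1/12)[(1) + (1) + (2) + (2) + (3) + (3)] = 12/12 = 1.
A character is irreducible iff <chi, chi> = 1, so this representation is irreducible.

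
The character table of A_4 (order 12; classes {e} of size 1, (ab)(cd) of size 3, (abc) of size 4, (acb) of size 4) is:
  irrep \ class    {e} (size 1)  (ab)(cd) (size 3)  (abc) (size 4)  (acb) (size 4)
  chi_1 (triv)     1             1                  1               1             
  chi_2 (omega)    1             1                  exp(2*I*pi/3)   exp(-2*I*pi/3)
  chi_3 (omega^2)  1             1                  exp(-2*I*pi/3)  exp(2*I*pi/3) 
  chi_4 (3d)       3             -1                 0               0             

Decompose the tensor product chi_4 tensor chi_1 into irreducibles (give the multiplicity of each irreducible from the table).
chi_4 tensor chi_1 = chi_4 (all other irreducibles have multiplicity 0).

Details: The character of a tensor product is the pointwise product (chi_4 * chi_1)(C) = chi_4(C) * chi_1(C):
  {e}: (3)*(1), (ab)(cd): (-1)*(1), (abc): (0)*(1), (acb): (0)*(1)
so (chi_4 * chi_1) takes values
  {e} -> 3, (ab)(cd) -> -1, (abc) -> 0, (acb) -> 0.
Now take the inner product of this character with each irreducible chi from the table, <chi_4*chi_1, chi> = (1/12) sum_C |C| (chi_4*chi_1)(C) conj(chi(C)):
  <chi_4*chi_1, chi_1> = (1/12)[1*(3)*conj(1) + 3*(-1)*conj(1) + 4*(0)*conj(1) + 4*(0)*conj(1)]
      = (1/12)[(3) + (-3) + (0) + (0)] = 0/12 = 0
  <chi_4*chi_1, chi_2> = (1/12)[1*(3)*conj(1) + 3*(-1)*conj(1) + 4*(0)*conj(exp(2*I*pi/3)) + 4*(0)*conj(exp(-2*I*pi/3))]
      = (1/12)[(3) + (-3) + (0) + (0)] = 0/12 = 0
  <chi_4*chi_1, chi_3> = (1/12)[1*(3)*conj(1) + 3*(-1)*conj(1) + 4*(0)*conj(exp(-2*I*pi/3)) + 4*(0)*conj(exp(2*I*pi/3))]
      = (1/12)[(3) + (-3) + (0) + (0)] = 0/12 = 0
  <chi_4*chi_1, chi_4> = (1/12)[1*(3)*conj(3) + 3*(-1)*conj(-1) + 4*(0)*conj(0) + 4*(0)*conj(0)]
      = (1/12)[(9) + (3) + (0) + (0)] = 12/12 = 1
(Exp terms are combined using exp(i*s)*conj(exp(i*t)) = exp(i*(s-t)), and sums of them are collapsed using the identity that for every m > 1 the m distinct m-th roots of unity sum to 0, e.g. 1 + exp(2*I*pi/3) + exp(-2*I*pi/3) = 0.)
Hence the multiplicities are chi_4: 1. Dimension check: dim(chi_4)*dim(chi_1) = 3*1 = 3 and sum (mult * dim) = 1*3 = 3.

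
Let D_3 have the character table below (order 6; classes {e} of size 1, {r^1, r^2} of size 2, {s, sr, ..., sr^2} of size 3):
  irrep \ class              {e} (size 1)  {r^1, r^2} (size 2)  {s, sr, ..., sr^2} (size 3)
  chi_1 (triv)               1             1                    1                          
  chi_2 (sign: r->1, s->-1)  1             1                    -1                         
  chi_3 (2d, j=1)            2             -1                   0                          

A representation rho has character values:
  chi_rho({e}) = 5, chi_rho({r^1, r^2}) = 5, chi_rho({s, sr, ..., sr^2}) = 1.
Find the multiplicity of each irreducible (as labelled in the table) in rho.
Multiplicities: chi_1: 3, chi_2: 2, chi_3: 0.

Details: Use <chi_rho, chi> = (1/|G|) sum_C |C| * chi_rho(C) * conj(chi(C)) with |G| = 6 for each irreducible chi in the table:
  <chi_rho, chi_1> = (1/6)[1*(5)*conj(1) + 2*(5)*conj(1) + 3*(1)*conj(1)]
      = (1/6)[(5) + (10) + (3)] = 18/6 = 3
  <chi_rho, chi_2> = (1/6)[1*(5)*conj(1) + 2*(5)*conj(1) + 3*(1)*conj(-1)]
      = (1/6)[(5) + (10) + (-3)] = 12/6 = 2
  <chi_rho, chi_3> = (1/6)[1*(5)*conj(2) + 2*(5)*conj(-1) + 3*(1)*conj(0)]
      = (1/6)[(10) + (-10) + (0)] = 0/6 = 0
Dimension check: dim(rho) = sum (mult * dim) = 3*1 + 2*1 + 0*2 = 5 = chi_rho(e) = 5.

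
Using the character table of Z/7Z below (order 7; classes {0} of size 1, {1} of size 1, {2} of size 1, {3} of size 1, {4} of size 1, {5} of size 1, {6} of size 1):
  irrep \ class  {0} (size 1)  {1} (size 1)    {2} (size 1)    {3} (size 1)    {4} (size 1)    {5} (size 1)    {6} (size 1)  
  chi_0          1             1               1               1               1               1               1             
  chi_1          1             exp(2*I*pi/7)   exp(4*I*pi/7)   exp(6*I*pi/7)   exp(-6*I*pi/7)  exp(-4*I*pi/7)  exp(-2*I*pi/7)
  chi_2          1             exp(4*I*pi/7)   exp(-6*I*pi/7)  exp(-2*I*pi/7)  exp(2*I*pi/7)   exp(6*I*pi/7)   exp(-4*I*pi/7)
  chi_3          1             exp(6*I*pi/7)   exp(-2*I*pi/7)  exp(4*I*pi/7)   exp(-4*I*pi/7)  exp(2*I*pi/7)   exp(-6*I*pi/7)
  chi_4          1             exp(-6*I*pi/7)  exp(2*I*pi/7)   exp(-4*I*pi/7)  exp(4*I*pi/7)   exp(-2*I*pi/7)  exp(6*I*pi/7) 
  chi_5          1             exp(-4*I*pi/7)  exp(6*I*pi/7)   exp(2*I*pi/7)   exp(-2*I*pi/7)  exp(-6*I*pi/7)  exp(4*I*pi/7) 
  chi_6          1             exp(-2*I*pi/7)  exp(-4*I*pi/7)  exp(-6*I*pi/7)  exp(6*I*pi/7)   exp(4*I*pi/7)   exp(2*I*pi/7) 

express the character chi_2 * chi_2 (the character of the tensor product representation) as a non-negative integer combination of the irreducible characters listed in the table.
chi_2 tensor chi_2 = chi_4 (all other irreducibles have multiplicity 0).

Derivation: The character of a tensor product is the pointwise product (chi_2 * chi_2)(C) = chi_2(C) * chi_2(C):
  {0}: (1)*(1), {1}: (exp(4*I*pi/7))*(exp(4*I*pi/7)), {2}: (exp(-6*I*pi/7))*(exp(-6*I*pi/7)), {3}: (exp(-2*I*pi/7))*(exp(-2*I*pi/7)), {4}: (exp(2*I*pi/7))*(exp(2*I*pi/7)), {5}: (exp(6*I*pi/7))*(exp(6*I*pi/7)), {6}: (exp(-4*I*pi/7))*(exp(-4*I*pi/7))
so (chi_2 * chi_2) takes values
  {0} -> 1, {1} -> exp(-6*I*pi/7), {2} -> exp(2*I*pi/7), {3} -> exp(-4*I*pi/7), {4} -> exp(4*I*pi/7), {5} -> exp(-2*I*pi/7), {6} -> exp(6*I*pi/7).
Now take the inner product of this character with each irreducible chi from the table, <chi_2*chi_2, chi> = (1/7) sum_C |C| (chi_2*chi_2)(C) conj(chi(C)):
  <chi_2*chi_2, chi_0> = (1/7)[1*(1)*conj(1) + 1*(exp(-6*I*pi/7))*conj(1) + 1*(exp(2*I*pi/7))*conj(1) + 1*(exp(-4*I*pi/7))*conj(1) + 1*(exp(4*I*pi/7))*conj(1) + 1*(exp(-2*I*pi/7))*conj(1) + 1*(exp(6*I*pi/7))*conj(1)]
      = (1/7)[(1) + (exp(-6*I*pi/7)) + (exp(2*I*pi/7)) + (exp(-4*I*pi/7)) + (exp(4*I*pi/7)) + (exp(-2*I*pi/7)) + (exp(6*I*pi/7))] = 0/7 = 0
  <chi_2*chi_2, chi_1> = (1/7)[1*(1)*conj(1) + 1*(exp(-6*I*pi/7))*conj(exp(2*I*pi/7)) + 1*(exp(2*I*pi/7))*conj(exp(4*I*pi/7)) + 1*(exp(-4*I*pi/7))*conj(exp(6*I*pi/7)) + 1*(exp(4*I*pi/7))*conj(exp(-6*I*pi/7)) + 1*(exp(-2*I*pi/7))*conj(exp(-4*I*pi/7)) + 1*(exp(6*I*pi/7))*conj(exp(-2*I*pi/7))]
      = (1/7)[(1) + (exp(6*I*pi/7)) + (exp(-2*I*pi/7)) + (exp(4*I*pi/7)) + (exp(-4*I*pi/7)) + (exp(2*I*pi/7)) + (exp(-6*I*pi/7))] = 0/7 = 0
  <chi_2*chi_2, chi_2> = (1/7)[1*(1)*conj(1) + 1*(exp(-6*I*pi/7))*conj(exp(4*I*pi/7)) + 1*(exp(2*I*pi/7))*conj(exp(-6*I*pi/7)) + 1*(exp(-4*I*pi/7))*conj(exp(-2*I*pi/7)) + 1*(exp(4*I*pi/7))*conj(exp(2*I*pi/7)) + 1*(exp(-2*I*pi/7))*conj(exp(6*I*pi/7)) + 1*(exp(6*I*pi/7))*conj(exp(-4*I*pi/7))]
      = (1/7)[(1) + (exp(4*I*pi/7)) + (exp(-6*I*pi/7)) + (exp(-2*I*pi/7)) + (exp(2*I*pi/7)) + (exp(6*I*pi/7)) + (exp(-4*I*pi/7))] = 0/7 = 0
  <chi_2*chi_2, chi_3> = (1/7)[1*(1)*conj(1) + 1*(exp(-6*I*pi/7))*conj(exp(6*I*pi/7)) + 1*(exp(2*I*pi/7))*conj(exp(-2*I*pi/7)) + 1*(exp(-4*I*pi/7))*conj(exp(4*I*pi/7)) + 1*(exp(4*I*pi/7))*conj(exp(-4*I*pi/7)) + 1*(exp(-2*I*pi/7))*conj(exp(2*I*pi/7)) + 1*(exp(6*I*pi/7))*conj(exp(-6*I*pi/7))]
      = (1/7)[(1) + (exp(2*I*pi/7)) + (exp(4*I*pi/7)) + (exp(6*I*pi/7)) + (exp(-6*I*pi/7)) + (exp(-4*I*pi/7)) + (exp(-2*I*pi/7))] = 0/7 = 0
  <chi_2*chi_2, chi_4> = (1/7)[1*(1)*conj(1) + 1*(exp(-6*I*pi/7))*conj(exp(-6*I*pi/7)) + 1*(exp(2*I*pi/7))*conj(exp(2*I*pi/7)) + 1*(exp(-4*I*pi/7))*conj(exp(-4*I*pi/7)) + 1*(exp(4*I*pi/7))*conj(exp(4*I*pi/7)) + 1*(exp(-2*I*pi/7))*conj(exp(-2*I*pi/7)) + 1*(exp(6*I*pi/7))*conj(exp(6*I*pi/7))]
      = (1/7)[(1) + (1) + (1) + (1) + (1) + (1) + (1)] = 7/7 = 1
  <chi_2*chi_2, chi_5> = (1/7)[1*(1)*conj(1) + 1*(exp(-6*I*pi/7))*conj(exp(-4*I*pi/7)) + 1*(exp(2*I*pi/7))*conj(exp(6*I*pi/7)) + 1*(exp(-4*I*pi/7))*conj(exp(2*I*pi/7)) + 1*(exp(4*I*pi/7))*conj(exp(-2*I*pi/7)) + 1*(exp(-2*I*pi/7))*conj(exp(-6*I*pi/7)) + 1*(exp(6*I*pi/7))*conj(exp(4*I*pi/7))]
      = (1/7)[(1) + (exp(-2*I*pi/7)) + (exp(-4*I*pi/7)) + (exp(-6*I*pi/7)) + (exp(6*I*pi/7)) + (exp(4*I*pi/7)) + (exp(2*I*pi/7))] = 0/7 = 0
  <chi_2*chi_2, chi_6> = (1/7)[1*(1)*conj(1) + 1*(exp(-6*I*pi/7))*conj(exp(-2*I*pi/7)) + 1*(exp(2*I*pi/7))*conj(exp(-4*I*pi/7)) + 1*(exp(-4*I*pi/7))*conj(exp(-6*I*pi/7)) + 1*(exp(4*I*pi/7))*conj(exp(6*I*pi/7)) + 1*(exp(-2*I*pi/7))*conj(exp(4*I*pi/7)) + 1*(exp(6*I*pi/7))*conj(exp(2*I*pi/7))]
      = (1/7)[(1) + (exp(-4*I*pi/7)) + (exp(6*I*pi/7)) + (exp(2*I*pi/7)) + (exp(-2*I*pi/7)) + (exp(-6*I*pi/7)) + (exp(4*I*pi/7))] = 0/7 = 0
(Exp terms are combined using exp(i*s)*conj(exp(i*t)) = exp(i*(s-t)), and sums of them are collapsed using the identity that for every m > 1 the m distinct m-th roots of unity sum to 0, e.g. 1 + exp(2*I*pi/3) + exp(-2*I*pi/3) = 0.)
Hence the multiplicities are chi_4: 1. Dimension check: dim(chi_2)*dim(chi_2) = 1*1 = 1 and sum (mult * dim) = 1*1 = 1.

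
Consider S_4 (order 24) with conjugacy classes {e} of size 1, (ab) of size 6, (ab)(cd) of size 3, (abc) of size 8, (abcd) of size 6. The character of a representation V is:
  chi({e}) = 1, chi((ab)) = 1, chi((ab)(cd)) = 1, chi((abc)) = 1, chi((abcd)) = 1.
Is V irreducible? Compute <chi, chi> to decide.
Irreducible: <chi, chi> = 1.

Why: <chi, chi> = (1/|G|) sum_C |C| * |chi(C)|^2 = (1/24)[1*|1|^2 + 6*|1|^2 + 3*|1|^2 + 8*|1|^2 + 6*|1|^2]
  = (1/24)[(1) + (6) + (3) + (8) + (6)] = 24/24 = 1.
A character is irreducible iff <chi, chi> = 1, so this representation is irreducible.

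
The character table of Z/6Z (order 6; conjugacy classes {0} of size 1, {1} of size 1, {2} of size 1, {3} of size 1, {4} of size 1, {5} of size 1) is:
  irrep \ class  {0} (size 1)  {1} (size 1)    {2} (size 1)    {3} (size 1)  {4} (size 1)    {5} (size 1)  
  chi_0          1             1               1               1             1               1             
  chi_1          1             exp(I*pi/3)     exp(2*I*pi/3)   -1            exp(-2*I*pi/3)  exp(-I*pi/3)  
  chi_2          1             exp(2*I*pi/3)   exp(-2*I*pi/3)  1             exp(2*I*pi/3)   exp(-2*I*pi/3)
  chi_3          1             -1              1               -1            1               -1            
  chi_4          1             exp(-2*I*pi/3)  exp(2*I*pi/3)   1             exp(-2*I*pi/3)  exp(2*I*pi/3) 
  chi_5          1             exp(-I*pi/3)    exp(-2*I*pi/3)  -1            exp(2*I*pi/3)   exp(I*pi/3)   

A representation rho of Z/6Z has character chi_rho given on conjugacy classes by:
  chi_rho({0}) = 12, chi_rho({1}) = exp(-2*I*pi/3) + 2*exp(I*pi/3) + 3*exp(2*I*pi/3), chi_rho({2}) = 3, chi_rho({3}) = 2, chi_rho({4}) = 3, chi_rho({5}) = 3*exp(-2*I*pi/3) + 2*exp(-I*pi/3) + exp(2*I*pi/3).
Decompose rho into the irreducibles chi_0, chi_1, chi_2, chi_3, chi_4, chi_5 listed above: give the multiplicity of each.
Multiplicities: chi_0: 3, chi_1: 2, chi_2: 3, chi_3: 3, chi_4: 1, chi_5: 0.

Details: Use <chi_rho, chi> = (1/|G|) sum_C |C| * chi_rho(C) * conj(chi(C)) with |G| = 6 for each irreducible chi in the table:
  <chi_rho, chi_0> = (1/6)[1*(12)*conj(1) + 1*(exp(-2*I*pi/3) + 2*exp(I*pi/3) + 3*exp(2*I*pi/3))*conj(1) + 1*(3)*conj(1) + 1*(2)*conj(1) + 1*(3)*conj(1) + 1*(3*exp(-2*I*pi/3) + 2*exp(-I*pi/3) + exp(2*I*pi/3))*conj(1)]
      = (1/6)[(12) + (exp(-2*I*pi/3) + 2*exp(I*pi/3) + 3*exp(2*I*pi/3)) + (3) + (2) + (3) + (3*exp(-2*I*pi/3) + 2*exp(-I*pi/3) + exp(2*I*pi/3))] = 18/6 = 3
  <chi_rho, chi_1> = (1/6)[1*(12)*conj(1) + 1*(exp(-2*I*pi/3) + 2*exp(I*pi/3) + 3*exp(2*I*pi/3))*conj(exp(I*pi/3)) + 1*(3)*conj(exp(2*I*pi/3)) + 1*(2)*conj(-1) + 1*(3)*conj(exp(-2*I*pi/3)) + 1*(3*exp(-2*I*pi/3) + 2*exp(-I*pi/3) + exp(2*I*pi/3))*conj(exp(-I*pi/3))]
      = (1/6)[(12) + (1 + 3*exp(I*pi/3)) + (3 + 6*exp(-2*I*pi/3) + 3*exp(2*I*pi/3)) + (-2) + (3 + 3*exp(-2*I*pi/3) + 6*exp(2*I*pi/3)) + (1 + 3*exp(-I*pi/3))] = 12/6 = 2
  <chi_rho, chi_2> = (1/6)[1*(12)*conj(1) + 1*(exp(-2*I*pi/3) + 2*exp(I*pi/3) + 3*exp(2*I*pi/3))*conj(exp(2*I*pi/3)) + 1*(3)*conj(exp(-2*I*pi/3)) + 1*(2)*conj(1) + 1*(3)*conj(exp(2*I*pi/3)) + 1*(3*exp(-2*I*pi/3) + 2*exp(-I*pi/3) + exp(2*I*pi/3))*conj(exp(-2*I*pi/3))]
      = (1/6)[(12) + (3 + 2*exp(-I*pi/3) + exp(2*I*pi/3)) + (3 + 3*exp(-2*I*pi/3) + 6*exp(2*I*pi/3)) + (2) + (3 + 6*exp(-2*I*pi/3) + 3*exp(2*I*pi/3)) + (3 + exp(-2*I*pi/3) + 2*exp(I*pi/3))] = 18/6 = 3
  <chi_rho, chi_3> = (1/6)[1*(12)*conj(1) + 1*(exp(-2*I*pi/3) + 2*exp(I*pi/3) + 3*exp(2*I*pi/3))*conj(-1) + 1*(3)*conj(1) + 1*(2)*conj(-1) + 1*(3)*conj(1) + 1*(3*exp(-2*I*pi/3) + 2*exp(-I*pi/3) + exp(2*I*pi/3))*conj(-1)]
      = (1/6)[(12) + (-3*exp(2*I*pi/3) - 2*exp(I*pi/3) - exp(-2*I*pi/3)) + (3) + (-2) + (3) + (-exp(2*I*pi/3) - 2*exp(-I*pi/3) - 3*exp(-2*I*pi/3))] = 18/6 = 3
  <chi_rho, chi_4> = (1/6)[1*(12)*conj(1) + 1*(exp(-2*I*pi/3) + 2*exp(I*pi/3) + 3*exp(2*I*pi/3))*conj(exp(-2*I*pi/3)) + 1*(3)*conj(exp(2*I*pi/3)) + 1*(2)*conj(1) + 1*(3)*conj(exp(-2*I*pi/3)) + 1*(3*exp(-2*I*pi/3) + 2*exp(-I*pi/3) + exp(2*I*pi/3))*conj(exp(2*I*pi/3))]
      = (1/6)[(12) + (-1 + 3*exp(-2*I*pi/3)) + (3 + 6*exp(-2*I*pi/3) + 3*exp(2*I*pi/3)) + (2) + (3 + 3*exp(-2*I*pi/3) + 6*exp(2*I*pi/3)) + (-1 + 3*exp(2*I*pi/3))] = 6/6 = 1
  <chi_rho, chi_5> = (1/6)[1*(12)*conj(1) + 1*(exp(-2*I*pi/3) + 2*exp(I*pi/3) + 3*exp(2*I*pi/3))*conj(exp(-I*pi/3)) + 1*(3)*conj(exp(-2*I*pi/3)) + 1*(2)*conj(-1) + 1*(3)*conj(exp(2*I*pi/3)) + 1*(3*exp(-2*I*pi/3) + 2*exp(-I*pi/3) + exp(2*I*pi/3))*conj(exp(I*pi/3))]
      = (1/6)[(12) + (-3 + exp(-I*pi/3) + 2*exp(2*I*pi/3)) + (3 + 3*exp(-2*I*pi/3) + 6*exp(2*I*pi/3)) + (-2) + (3 + 6*exp(-2*I*pi/3) + 3*exp(2*I*pi/3)) + (-3 + 2*exp(-2*I*pi/3) + exp(I*pi/3))] = 0/6 = 0
(Exp terms are combined using exp(i*s)*conj(exp(i*t)) = exp(i*(s-t)), and sums of them are collapsed using the identity that for every m > 1 the m distinct m-th roots of unity sum to 0, e.g. 1 + exp(2*I*pi/3) + exp(-2*I*pi/3) = 0.)
Dimension check: dim(rho) = sum (mult * dim) = 3*1 + 2*1 + 3*1 + 3*1 + 1*1 + 0*1 = 12 = chi_rho(e) = 12.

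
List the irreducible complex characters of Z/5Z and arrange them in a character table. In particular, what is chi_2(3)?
Character table of Z/5Z (irreps indexed chi_0,...,chi_4 with chi_k(m) = zeta_5^(k*m), zeta_5 = exp(2*pi*i/5)):
  irrep \ class  {0} (size 1)  {1} (size 1)    {2} (size 1)    {3} (size 1)    {4} (size 1)  
  chi_0          1             1               1               1               1             
  chi_1          1             exp(2*I*pi/5)   exp(4*I*pi/5)   exp(-4*I*pi/5)  exp(-2*I*pi/5)
  chi_2          1             exp(4*I*pi/5)   exp(-2*I*pi/5)  exp(2*I*pi/5)   exp(-4*I*pi/5)
  chi_3          1             exp(-4*I*pi/5)  exp(2*I*pi/5)   exp(-2*I*pi/5)  exp(4*I*pi/5) 
  chi_4          1             exp(-2*I*pi/5)  exp(-4*I*pi/5)  exp(4*I*pi/5)   exp(2*I*pi/5) 

Spot check: chi_2(3) = zeta_5^(2*3) = zeta_5^6 = exp(2*I*pi/5).

Derivation: Z/5Z is abelian, so all 5 irreducible complex representations are 1-dimensional. They are given by chi_k(m) = zeta_5^(k*m) for k = 0,...,4. Row orthogonality: sum_m chi_k(m) conj(chi_l(m)) = 5 * [k = l].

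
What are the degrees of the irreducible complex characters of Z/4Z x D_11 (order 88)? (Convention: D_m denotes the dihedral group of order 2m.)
Dimensions: 1, 1, 1, 1, 1, 1, 1, 1, 2, 2, 2, 2, 2, 2, 2, 2, 2, 2, 2, 2, 2, 2, 2, 2, 2, 2, 2, 2

Details: There are 28 irreducibles (= number of conjugacy classes). Their dimensions d_i satisfy sum d_i^2 = |G| = 88: 1 + 1 + 1 + 1 + 1 + 1 + 1 + 1 + 4 + 4 + 4 + 4 + 4 + 4 + 4 + 4 + 4 + 4 + 4 + 4 + 4 + 4 + 4 + 4 + 4 + 4 + 4 + 4 = 88. (For the product with Z/4Z: each of the 4 1-dim characters of Z/4Z tensors with each irrep of D_11, giving 4 copies of each D_11-dimension.)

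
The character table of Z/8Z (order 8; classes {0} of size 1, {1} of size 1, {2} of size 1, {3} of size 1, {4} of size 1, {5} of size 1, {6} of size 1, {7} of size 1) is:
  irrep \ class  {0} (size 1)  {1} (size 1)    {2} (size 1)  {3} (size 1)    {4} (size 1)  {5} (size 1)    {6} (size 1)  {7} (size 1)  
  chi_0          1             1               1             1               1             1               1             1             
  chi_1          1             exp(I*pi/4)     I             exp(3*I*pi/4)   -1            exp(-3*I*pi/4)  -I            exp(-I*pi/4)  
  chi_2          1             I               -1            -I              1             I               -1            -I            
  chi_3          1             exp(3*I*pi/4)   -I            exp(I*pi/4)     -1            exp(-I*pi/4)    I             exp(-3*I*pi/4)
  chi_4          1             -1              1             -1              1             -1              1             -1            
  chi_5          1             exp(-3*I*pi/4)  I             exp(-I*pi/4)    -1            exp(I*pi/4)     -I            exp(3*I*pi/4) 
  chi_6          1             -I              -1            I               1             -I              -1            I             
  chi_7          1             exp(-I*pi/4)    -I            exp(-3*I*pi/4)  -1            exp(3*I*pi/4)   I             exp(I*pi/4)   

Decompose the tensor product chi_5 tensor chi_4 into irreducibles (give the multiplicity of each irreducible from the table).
chi_5 tensor chi_4 = chi_1 (all other irreducibles have multiplicity 0).

Working: The character of a tensor product is the pointwise product (chi_5 * chi_4)(C) = chi_5(C) * chi_4(C):
  {0}: (1)*(1), {1}: (exp(-3*I*pi/4))*(-1), {2}: (I)*(1), {3}: (exp(-I*pi/4))*(-1), {4}: (-1)*(1), {5}: (exp(I*pi/4))*(-1), {6}: (-I)*(1), {7}: (exp(3*I*pi/4))*(-1)
so (chi_5 * chi_4) takes values
  {0} -> 1, {1} -> -exp(-3*I*pi/4), {2} -> I, {3} -> -exp(-I*pi/4), {4} -> -1, {5} -> -exp(I*pi/4), {6} -> -I, {7} -> -exp(3*I*pi/4).
Now take the inner product of this character with each irreducible chi from the table, <chi_5*chi_4, chi> = (1/8) sum_C |C| (chi_5*chi_4)(C) conj(chi(C)):
  <chi_5*chi_4, chi_0> = (1/8)[1*(1)*conj(1) + 1*(-exp(-3*I*pi/4))*conj(1) + 1*(I)*conj(1) + 1*(-exp(-I*pi/4))*conj(1) + 1*(-1)*conj(1) + 1*(-exp(I*pi/4))*conj(1) + 1*(-I)*conj(1) + 1*(-exp(3*I*pi/4))*conj(1)]
      = (1/8)[(1) + (-exp(-3*I*pi/4)) + (I) + (-exp(-I*pi/4)) + (-1) + (-exp(I*pi/4)) + (-I) + (-exp(3*I*pi/4))] = 0/8 = 0
  <chi_5*chi_4, chi_1> = (1/8)[1*(1)*conj(1) + 1*(-exp(-3*I*pi/4))*conj(exp(I*pi/4)) + 1*(I)*conj(I) + 1*(-exp(-I*pi/4))*conj(exp(3*I*pi/4)) + 1*(-1)*conj(-1) + 1*(-exp(I*pi/4))*conj(exp(-3*I*pi/4)) + 1*(-I)*conj(-I) + 1*(-exp(3*I*pi/4))*conj(exp(-I*pi/4))]
      = (1/8)[(1) + (1) + (1) + (1) + (1) + (1) + (1) + (1)] = 8/8 = 1
  <chi_5*chi_4, chi_2> = (1/8)[1*(1)*conj(1) + 1*(-exp(-3*I*pi/4))*conj(I) + 1*(I)*conj(-1) + 1*(-exp(-I*pi/4))*conj(-I) + 1*(-1)*conj(1) + 1*(-exp(I*pi/4))*conj(I) + 1*(-I)*conj(-1) + 1*(-exp(3*I*pi/4))*conj(-I)]
      = (1/8)[(1) + (exp(-I*pi/4)) + (-I) + (-exp(I*pi/4)) + (-1) + (exp(3*I*pi/4)) + (I) + (-exp(-3*I*pi/4))] = 0/8 = 0
  <chi_5*chi_4, chi_3> = (1/8)[1*(1)*conj(1) + 1*(-exp(-3*I*pi/4))*conj(exp(3*I*pi/4)) + 1*(I)*conj(-I) + 1*(-exp(-I*pi/4))*conj(exp(I*pi/4)) + 1*(-1)*conj(-1) + 1*(-exp(I*pi/4))*conj(exp(-I*pi/4)) + 1*(-I)*conj(I) + 1*(-exp(3*I*pi/4))*conj(exp(-3*I*pi/4))]
      = (1/8)[(1) + (-I) + (-1) + (I) + (1) + (-I) + (-1) + (I)] = 0/8 = 0
  <chi_5*chi_4, chi_4> = (1/8)[1*(1)*conj(1) + 1*(-exp(-3*I*pi/4))*conj(-1) + 1*(I)*conj(1) + 1*(-exp(-I*pi/4))*conj(-1) + 1*(-1)*conj(1) + 1*(-exp(I*pi/4))*conj(-1) + 1*(-I)*conj(1) + 1*(-exp(3*I*pi/4))*conj(-1)]
      = (1/8)[(1) + (exp(-3*I*pi/4)) + (I) + (exp(-I*pi/4)) + (-1) + (exp(I*pi/4)) + (-I) + (exp(3*I*pi/4))] = 0/8 = 0
  <chi_5*chi_4, chi_5> = (1/8)[1*(1)*conj(1) + 1*(-exp(-3*I*pi/4))*conj(exp(-3*I*pi/4)) + 1*(I)*conj(I) + 1*(-exp(-I*pi/4))*conj(exp(-I*pi/4)) + 1*(-1)*conj(-1) + 1*(-exp(I*pi/4))*conj(exp(I*pi/4)) + 1*(-I)*conj(-I) + 1*(-exp(3*I*pi/4))*conj(exp(3*I*pi/4))]
      = (1/8)[(1) + (-1) + (1) + (-1) + (1) + (-1) + (1) + (-1)] = 0/8 = 0
  <chi_5*chi_4, chi_6> = (1/8)[1*(1)*conj(1) + 1*(-exp(-3*I*pi/4))*conj(-I) + 1*(I)*conj(-1) + 1*(-exp(-I*pi/4))*conj(I) + 1*(-1)*conj(1) + 1*(-exp(I*pi/4))*conj(-I) + 1*(-I)*conj(-1) + 1*(-exp(3*I*pi/4))*conj(I)]
      = (1/8)[(1) + (-exp(-I*pi/4)) + (-I) + (exp(I*pi/4)) + (-1) + (-exp(3*I*pi/4)) + (I) + (exp(-3*I*pi/4))] = 0/8 = 0
  <chi_5*chi_4, chi_7> = (1/8)[1*(1)*conj(1) + 1*(-exp(-3*I*pi/4))*conj(exp(-I*pi/4)) + 1*(I)*conj(-I) + 1*(-exp(-I*pi/4))*conj(exp(-3*I*pi/4)) + 1*(-1)*conj(-1) + 1*(-exp(I*pi/4))*conj(exp(3*I*pi/4)) + 1*(-I)*conj(I) + 1*(-exp(3*I*pi/4))*conj(exp(I*pi/4))]
      = (1/8)[(1) + (I) + (-1) + (-I) + (1) + (I) + (-1) + (-I)] = 0/8 = 0
(Exp terms are combined using exp(i*s)*conj(exp(i*t)) = exp(i*(s-t)), and sums of them are collapsed using the identity that for every m > 1 the m distinct m-th roots of unity sum to 0, e.g. 1 + exp(2*I*pi/3) + exp(-2*I*pi/3) = 0.)
Hence the multiplicities are chi_1: 1. Dimension check: dim(chi_5)*dim(chi_4) = 1*1 = 1 and sum (mult * dim) = 1*1 = 1.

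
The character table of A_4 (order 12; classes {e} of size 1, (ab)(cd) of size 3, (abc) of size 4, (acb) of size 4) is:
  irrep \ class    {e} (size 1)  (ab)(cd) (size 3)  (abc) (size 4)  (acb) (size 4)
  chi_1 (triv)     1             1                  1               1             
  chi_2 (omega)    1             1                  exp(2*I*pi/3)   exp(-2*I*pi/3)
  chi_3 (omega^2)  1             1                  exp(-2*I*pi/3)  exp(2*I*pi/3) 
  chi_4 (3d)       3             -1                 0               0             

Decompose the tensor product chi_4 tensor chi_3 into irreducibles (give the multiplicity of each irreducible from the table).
chi_4 tensor chi_3 = chi_4 (all other irreducibles have multiplicity 0).

The character of a tensor product is the pointwise product (chi_4 * chi_3)(C) = chi_4(C) * chi_3(C):
  {e}: (3)*(1), (ab)(cd): (-1)*(1), (abc): (0)*(exp(-2*I*pi/3)), (acb): (0)*(exp(2*I*pi/3))
so (chi_4 * chi_3) takes values
  {e} -> 3, (ab)(cd) -> -1, (abc) -> 0, (acb) -> 0.
Now take the inner product of this character with each irreducible chi from the table, <chi_4*chi_3, chi> = (1/12) sum_C |C| (chi_4*chi_3)(C) conj(chi(C)):
  <chi_4*chi_3, chi_1> = (1/12)[1*(3)*conj(1) + 3*(-1)*conj(1) + 4*(0)*conj(1) + 4*(0)*conj(1)]
      = (1/12)[(3) + (-3) + (0) + (0)] = 0/12 = 0
  <chi_4*chi_3, chi_2> = (1/12)[1*(3)*conj(1) + 3*(-1)*conj(1) + 4*(0)*conj(exp(2*I*pi/3)) + 4*(0)*conj(exp(-2*I*pi/3))]
      = (1/12)[(3) + (-3) + (0) + (0)] = 0/12 = 0
  <chi_4*chi_3, chi_3> = (1/12)[1*(3)*conj(1) + 3*(-1)*conj(1) + 4*(0)*conj(exp(-2*I*pi/3)) + 4*(0)*conj(exp(2*I*pi/3))]
      = (1/12)[(3) + (-3) + (0) + (0)] = 0/12 = 0
  <chi_4*chi_3, chi_4> = (1/12)[1*(3)*conj(3) + 3*(-1)*conj(-1) + 4*(0)*conj(0) + 4*(0)*conj(0)]
      = (1/12)[(9) + (3) + (0) + (0)] = 12/12 = 1
(Exp terms are combined using exp(i*s)*conj(exp(i*t)) = exp(i*(s-t)), and sums of them are collapsed using the identity that for every m > 1 the m distinct m-th roots of unity sum to 0, e.g. 1 + exp(2*I*pi/3) + exp(-2*I*pi/3) = 0.)
Hence the multiplicities are chi_4: 1. Dimension check: dim(chi_4)*dim(chi_3) = 3*1 = 3 and sum (mult * dim) = 1*3 = 3.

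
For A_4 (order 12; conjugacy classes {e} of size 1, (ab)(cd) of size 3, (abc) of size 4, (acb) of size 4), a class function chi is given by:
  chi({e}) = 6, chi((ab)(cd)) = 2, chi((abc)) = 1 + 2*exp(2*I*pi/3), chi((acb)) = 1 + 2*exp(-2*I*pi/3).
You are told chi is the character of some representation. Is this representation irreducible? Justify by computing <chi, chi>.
Not irreducible (reducible): <chi, chi> = 6 > 1.

Derivation: <chi, chi> = (1/|G|) sum_C |C| * |chi(C)|^2 = (1/12)[1*|6|^2 + 3*|2|^2 + 4*|1 + 2*exp(2*I*pi/3)|^2 + 4*|1 + 2*exp(-2*I*pi/3)|^2]
  = (1/12)[(36) + (12) + (12) + (12)] = 72/12 = 6.
(Exp terms are combined using exp(i*s)*conj(exp(i*t)) = exp(i*(s-t)), and sums of them are collapsed using the identity that for every m > 1 the m distinct m-th roots of unity sum to 0, e.g. 1 + exp(2*I*pi/3) + exp(-2*I*pi/3) = 0.)
A character is irreducible iff <chi, chi> = 1, so this representation is reducible.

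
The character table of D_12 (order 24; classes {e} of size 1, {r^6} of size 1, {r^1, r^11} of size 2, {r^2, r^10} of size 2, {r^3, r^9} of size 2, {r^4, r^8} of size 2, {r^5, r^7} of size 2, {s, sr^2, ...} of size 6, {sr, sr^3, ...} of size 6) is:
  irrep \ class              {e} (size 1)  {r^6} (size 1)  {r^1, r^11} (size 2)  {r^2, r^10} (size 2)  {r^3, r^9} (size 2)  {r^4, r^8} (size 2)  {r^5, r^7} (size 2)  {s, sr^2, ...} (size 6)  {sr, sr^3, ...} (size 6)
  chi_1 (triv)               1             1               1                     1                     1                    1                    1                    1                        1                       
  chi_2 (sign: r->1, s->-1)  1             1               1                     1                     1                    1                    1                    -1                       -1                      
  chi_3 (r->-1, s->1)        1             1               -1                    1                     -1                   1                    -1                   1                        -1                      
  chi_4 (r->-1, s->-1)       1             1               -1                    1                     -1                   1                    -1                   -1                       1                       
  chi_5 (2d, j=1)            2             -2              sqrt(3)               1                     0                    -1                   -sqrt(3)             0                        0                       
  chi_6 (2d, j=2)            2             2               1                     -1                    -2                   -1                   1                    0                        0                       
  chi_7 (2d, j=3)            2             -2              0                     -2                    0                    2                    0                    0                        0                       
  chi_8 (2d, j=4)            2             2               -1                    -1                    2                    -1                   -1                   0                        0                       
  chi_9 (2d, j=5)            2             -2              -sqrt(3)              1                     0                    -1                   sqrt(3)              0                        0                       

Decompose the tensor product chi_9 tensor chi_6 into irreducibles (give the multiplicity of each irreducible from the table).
chi_9 tensor chi_6 = chi_7 + chi_9 (all other irreducibles have multiplicity 0).

Proof sketch: The character of a tensor product is the pointwise product (chi_9 * chi_6)(C) = chi_9(C) * chi_6(C):
  {e}: (2)*(2), {r^6}: (-2)*(2), {r^1, r^11}: (-sqrt(3))*(1), {r^2, r^10}: (1)*(-1), {r^3, r^9}: (0)*(-2), {r^4, r^8}: (-1)*(-1), {r^5, r^7}: (sqrt(3))*(1), {s, sr^2, ...}: (0)*(0), {sr, sr^3, ...}: (0)*(0)
so (chi_9 * chi_6) takes values
  {e} -> 4, {r^6} -> -4, {r^1, r^11} -> -sqrt(3), {r^2, r^10} -> -1, {r^3, r^9} -> 0, {r^4, r^8} -> 1, {r^5, r^7} -> sqrt(3), {s, sr^2, ...} -> 0, {sr, sr^3, ...} -> 0.
Now take the inner product of this character with each irreducible chi from the table, <chi_9*chi_6, chi> = (1/24) sum_C |C| (chi_9*chi_6)(C) conj(chi(C)):
  <chi_9*chi_6, chi_1> = (1/24)[1*(4)*conj(1) + 1*(-4)*conj(1) + 2*(-sqrt(3))*conj(1) + 2*(-1)*conj(1) + 2*(0)*conj(1) + 2*(1)*conj(1) + 2*(sqrt(3))*conj(1) + 6*(0)*conj(1) + 6*(0)*conj(1)]
      = (1/24)[(4) + (-4) + (-2*sqrt(3)) + (-2) + (0) + (2) + (2*sqrt(3)) + (0) + (0)] = 0/24 = 0
  <chi_9*chi_6, chi_2> = (1/24)[1*(4)*conj(1) + 1*(-4)*conj(1) + 2*(-sqrt(3))*conj(1) + 2*(-1)*conj(1) + 2*(0)*conj(1) + 2*(1)*conj(1) + 2*(sqrt(3))*conj(1) + 6*(0)*conj(-1) + 6*(0)*conj(-1)]
      = (1/24)[(4) + (-4) + (-2*sqrt(3)) + (-2) + (0) + (2) + (2*sqrt(3)) + (0) + (0)] = 0/24 = 0
  <chi_9*chi_6, chi_3> = (1/24)[1*(4)*conj(1) + 1*(-4)*conj(1) + 2*(-sqrt(3))*conj(-1) + 2*(-1)*conj(1) + 2*(0)*conj(-1) + 2*(1)*conj(1) + 2*(sqrt(3))*conj(-1) + 6*(0)*conj(1) + 6*(0)*conj(-1)]
      = (1/24)[(4) + (-4) + (2*sqrt(3)) + (-2) + (0) + (2) + (-2*sqrt(3)) + (0) + (0)] = 0/24 = 0
  <chi_9*chi_6, chi_4> = (1/24)[1*(4)*conj(1) + 1*(-4)*conj(1) + 2*(-sqrt(3))*conj(-1) + 2*(-1)*conj(1) + 2*(0)*conj(-1) + 2*(1)*conj(1) + 2*(sqrt(3))*conj(-1) + 6*(0)*conj(-1) + 6*(0)*conj(1)]
      = (1/24)[(4) + (-4) + (2*sqrt(3)) + (-2) + (0) + (2) + (-2*sqrt(3)) + (0) + (0)] = 0/24 = 0
  <chi_9*chi_6, chi_5> = (1/24)[1*(4)*conj(2) + 1*(-4)*conj(-2) + 2*(-sqrt(3))*conj(sqrt(3)) + 2*(-1)*conj(1) + 2*(0)*conj(0) + 2*(1)*conj(-1) + 2*(sqrt(3))*conj(-sqrt(3)) + 6*(0)*conj(0) + 6*(0)*conj(0)]
      = (1/24)[(8) + (8) + (-6) + (-2) + (0) + (-2) + (-6) + (0) + (0)] = 0/24 = 0
  <chi_9*chi_6, chi_6> = (1/24)[1*(4)*conj(2) + 1*(-4)*conj(2) + 2*(-sqrt(3))*conj(1) + 2*(-1)*conj(-1) + 2*(0)*conj(-2) + 2*(1)*conj(-1) + 2*(sqrt(3))*conj(1) + 6*(0)*conj(0) + 6*(0)*conj(0)]
      = (1/24)[(8) + (-8) + (-2*sqrt(3)) + (2) + (0) + (-2) + (2*sqrt(3)) + (0) + (0)] = 0/24 = 0
  <chi_9*chi_6, chi_7> = (1/24)[1*(4)*conj(2) + 1*(-4)*conj(-2) + 2*(-sqrt(3))*conj(0) + 2*(-1)*conj(-2) + 2*(0)*conj(0) + 2*(1)*conj(2) + 2*(sqrt(3))*conj(0) + 6*(0)*conj(0) + 6*(0)*conj(0)]
      = (1/24)[(8) + (8) + (0) + (4) + (0) + (4) + (0) + (0) + (0)] = 24/24 = 1
  <chi_9*chi_6, chi_8> = (1/24)[1*(4)*conj(2) + 1*(-4)*conj(2) + 2*(-sqrt(3))*conj(-1) + 2*(-1)*conj(-1) + 2*(0)*conj(2) + 2*(1)*conj(-1) + 2*(sqrt(3))*conj(-1) + 6*(0)*conj(0) + 6*(0)*conj(0)]
      = (1/24)[(8) + (-8) + (2*sqrt(3)) + (2) + (0) + (-2) + (-2*sqrt(3)) + (0) + (0)] = 0/24 = 0
  <chi_9*chi_6, chi_9> = (1/24)[1*(4)*conj(2) + 1*(-4)*conj(-2) + 2*(-sqrt(3))*conj(-sqrt(3)) + 2*(-1)*conj(1) + 2*(0)*conj(0) + 2*(1)*conj(-1) + 2*(sqrt(3))*conj(sqrt(3)) + 6*(0)*conj(0) + 6*(0)*conj(0)]
      = (1/24)[(8) + (8) + (6) + (-2) + (0) + (-2) + (6) + (0) + (0)] = 24/24 = 1
Hence the multiplicities are chi_7: 1, chi_9: 1. Dimension check: dim(chi_9)*dim(chi_6) = 2*2 = 4 and sum (mult * dim) = 1*2 + 1*2 = 4.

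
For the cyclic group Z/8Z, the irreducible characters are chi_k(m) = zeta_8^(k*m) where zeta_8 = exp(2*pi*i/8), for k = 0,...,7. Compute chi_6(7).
chi_6(7) = zeta_8^42 = I

Argument: chi_6(7) = zeta_8^(6*7) = zeta_8^42. Since zeta_8^8 = 1, this equals zeta_8^2 = exp(2*pi*i*2/8) = I.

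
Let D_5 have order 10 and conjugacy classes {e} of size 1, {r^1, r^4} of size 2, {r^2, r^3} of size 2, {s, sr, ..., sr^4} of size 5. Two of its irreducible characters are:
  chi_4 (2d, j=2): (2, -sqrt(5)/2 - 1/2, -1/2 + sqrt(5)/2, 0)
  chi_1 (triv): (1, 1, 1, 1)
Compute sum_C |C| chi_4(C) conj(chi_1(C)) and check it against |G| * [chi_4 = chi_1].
Sum = 0; so <chi_4, chi_1> = 0 (distinct irreducibles are orthogonal).

Compute term by term over conjugacy classes (|C| * chi_4(C) * conj(chi_1(C))):
  1*(2)*conj(1) + 2*(-sqrt(5)/2 - 1/2)*conj(1) + 2*(-1/2 + sqrt(5)/2)*conj(1) + 5*(0)*conj(1)
  = (2) + (-sqrt(5) - 1) + (-1 + sqrt(5)) + (0)
  = 0.
Dividing by |G| = 10 gives 0/10 = 0, matching the row-orthogonality relation <chi_4, chi_1> = [chi_4 = chi_1].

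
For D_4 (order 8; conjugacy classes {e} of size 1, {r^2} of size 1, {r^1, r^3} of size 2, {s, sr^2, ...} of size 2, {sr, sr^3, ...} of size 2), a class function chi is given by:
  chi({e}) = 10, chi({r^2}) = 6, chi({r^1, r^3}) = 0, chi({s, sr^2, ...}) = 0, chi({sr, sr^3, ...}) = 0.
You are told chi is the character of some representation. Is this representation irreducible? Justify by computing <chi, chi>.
Not irreducible (reducible): <chi, chi> = 17 > 1.

Reasoning: <chi, chi> = (1/|G|) sum_C |C| * |chi(C)|^2 = (1/8)[1*|10|^2 + 1*|6|^2 + 2*|0|^2 + 2*|0|^2 + 2*|0|^2]
  = (1/8)[(100) + (36) + (0) + (0) + (0)] = 136/8 = 17.
A character is irreducible iff <chi, chi> = 1, so this representation is reducible.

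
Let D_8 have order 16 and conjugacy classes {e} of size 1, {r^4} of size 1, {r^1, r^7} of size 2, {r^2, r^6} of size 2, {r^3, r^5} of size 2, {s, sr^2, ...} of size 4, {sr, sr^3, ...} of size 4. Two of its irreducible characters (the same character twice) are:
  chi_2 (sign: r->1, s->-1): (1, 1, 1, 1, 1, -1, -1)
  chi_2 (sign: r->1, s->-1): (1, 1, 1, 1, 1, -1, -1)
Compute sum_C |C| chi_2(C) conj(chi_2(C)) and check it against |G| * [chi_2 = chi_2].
Sum = 16 = |G| = 16; so <chi_2, chi_2> = 1 (norm-1 confirms irreducibility).

Justification: Compute term by term over conjugacy classes (|C| * chi_2(C) * conj(chi_2(C))):
  1*(1)*conj(1) + 1*(1)*conj(1) + 2*(1)*conj(1) + 2*(1)*conj(1) + 2*(1)*conj(1) + 4*(-1)*conj(-1) + 4*(-1)*conj(-1)
  = (1) + (1) + (2) + (2) + (2) + (4) + (4)
  = 16.
Dividing by |G| = 16 gives 16/16 = 1, matching the row-orthogonality relation <chi_2, chi_2> = [chi_2 = chi_2].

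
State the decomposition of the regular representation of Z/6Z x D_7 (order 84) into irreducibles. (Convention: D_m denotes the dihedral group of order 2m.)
Each irreducible V_i of dimension d_i appears with multiplicity d_i, i.e. rho_reg = (direct sum over all irreducibles V_i) d_i V_i. The irreducible dimensions for Z/6Z x D_7 are 1, 1, 1, 1, 1, 1, 1, 1, 1, 1, 1, 1, 2, 2, 2, 2, 2, 2, 2, 2, 2, 2, 2, 2, 2, 2, 2, 2, 2, 2: 12 irreducibles of dimension 1, each with multiplicity 1; 18 irreducibles of dimension 2, each with multiplicity 2. Total dimension 12*1*1 + 18*2*2 = 84 = |G|.

Explanation: General theorem: in the regular representation of a finite group G, each irreducible appears with multiplicity equal to its dimension. Check: dim(rho_reg) = sum d_i^2 = 1 + 1 + 1 + 1 + 1 + 1 + 1 + 1 + 1 + 1 + 1 + 1 + 4 + 4 + 4 + 4 + 4 + 4 + 4 + 4 + 4 + 4 + 4 + 4 + 4 + 4 + 4 + 4 + 4 + 4 = 84 = |G|.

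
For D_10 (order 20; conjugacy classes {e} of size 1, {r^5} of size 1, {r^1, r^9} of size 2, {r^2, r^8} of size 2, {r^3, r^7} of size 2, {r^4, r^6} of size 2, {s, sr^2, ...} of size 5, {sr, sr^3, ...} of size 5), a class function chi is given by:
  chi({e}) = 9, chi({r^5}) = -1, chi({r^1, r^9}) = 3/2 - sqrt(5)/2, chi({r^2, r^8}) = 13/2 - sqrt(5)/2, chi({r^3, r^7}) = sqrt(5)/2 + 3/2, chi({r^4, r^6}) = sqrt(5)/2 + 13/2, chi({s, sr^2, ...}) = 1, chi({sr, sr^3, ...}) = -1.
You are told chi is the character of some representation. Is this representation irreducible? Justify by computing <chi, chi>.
Not irreducible (reducible): <chi, chi> = 14 > 1.

Derivation: <chi, chi> = (1/|G|) sum_C |C| * |chi(C)|^2 = (1/20)[1*|9|^2 + 1*|-1|^2 + 2*|3/2 - sqrt(5)/2|^2 + 2*|13/2 - sqrt(5)/2|^2 + 2*|sqrt(5)/2 + 3/2|^2 + 2*|sqrt(5)/2 + 13/2|^2 + 5*|1|^2 + 5*|-1|^2]
  = (1/20)[(81) + (1) + (7 - 3*sqrt(5)) + (87 - 13*sqrt(5)) + (3*sqrt(5) + 7) + (13*sqrt(5) + 87) + (5) + (5)] = 280/20 = 14.
A character is irreducible iff <chi, chi> = 1, so this representation is reducible.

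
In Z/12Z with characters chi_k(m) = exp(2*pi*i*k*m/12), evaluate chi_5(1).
chi_5(1) = zeta_12^5 = exp(5*I*pi/6)

Derivation: chi_5(1) = zeta_12^(5*1) = zeta_12^5. Since zeta_12^12 = 1, this equals zeta_12^5 = exp(2*pi*i*5/12) = exp(5*I*pi/6).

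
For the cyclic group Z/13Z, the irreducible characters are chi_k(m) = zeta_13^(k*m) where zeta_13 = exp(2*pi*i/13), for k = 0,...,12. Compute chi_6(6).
chi_6(6) = zeta_13^36 = exp(-6*I*pi/13)

Reasoning: chi_6(6) = zeta_13^(6*6) = zeta_13^36. Since zeta_13^13 = 1, this equals zeta_13^10 = exp(2*pi*i*10/13) = exp(-6*I*pi/13).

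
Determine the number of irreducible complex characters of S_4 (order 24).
5

Details: The number of irreducible complex representations of a finite group equals its number of conjugacy classes. Conjugacy classes in S_4 correspond to cycle types, i.e. partitions of 4; there are p(4) = 5 of them, so S_4 (order 24) has exactly 5 irreducible complex representations.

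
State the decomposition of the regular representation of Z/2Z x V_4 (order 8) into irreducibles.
Each irreducible V_i of dimension d_i appears with multiplicity d_i, i.e. rho_reg = (direct sum over all irreducibles V_i) d_i V_i. The irreducible dimensions for Z/2Z x V_4 are 1, 1, 1, 1, 1, 1, 1, 1: 8 irreducibles of dimension 1, each with multiplicity 1. Total dimension 8*1*1 = 8 = |G|.

General theorem: in the regular representation of a finite group G, each irreducible appears with multiplicity equal to its dimension. Check: dim(rho_reg) = sum d_i^2 = 1 + 1 + 1 + 1 + 1 + 1 + 1 + 1 = 8 = |G|.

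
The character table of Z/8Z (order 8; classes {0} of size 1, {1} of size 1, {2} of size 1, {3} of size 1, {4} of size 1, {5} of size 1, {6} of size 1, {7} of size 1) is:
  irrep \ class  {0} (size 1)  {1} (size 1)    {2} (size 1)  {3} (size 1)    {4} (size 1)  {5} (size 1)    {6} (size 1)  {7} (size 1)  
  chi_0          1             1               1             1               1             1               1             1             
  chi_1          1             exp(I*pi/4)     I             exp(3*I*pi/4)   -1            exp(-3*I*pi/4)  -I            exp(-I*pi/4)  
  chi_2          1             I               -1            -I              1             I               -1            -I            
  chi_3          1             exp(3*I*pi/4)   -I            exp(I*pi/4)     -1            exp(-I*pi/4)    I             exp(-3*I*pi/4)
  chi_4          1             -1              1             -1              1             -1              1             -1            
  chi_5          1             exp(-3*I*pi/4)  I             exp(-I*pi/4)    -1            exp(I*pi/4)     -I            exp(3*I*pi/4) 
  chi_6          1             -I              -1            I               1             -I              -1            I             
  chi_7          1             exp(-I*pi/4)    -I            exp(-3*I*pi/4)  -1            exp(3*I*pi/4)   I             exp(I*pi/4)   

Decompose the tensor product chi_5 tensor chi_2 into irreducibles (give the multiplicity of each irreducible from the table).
chi_5 tensor chi_2 = chi_7 (all other irreducibles have multiplicity 0).

Reasoning: The character of a tensor product is the pointwise product (chi_5 * chi_2)(C) = chi_5(C) * chi_2(C):
  {0}: (1)*(1), {1}: (exp(-3*I*pi/4))*(I), {2}: (I)*(-1), {3}: (exp(-I*pi/4))*(-I), {4}: (-1)*(1), {5}: (exp(I*pi/4))*(I), {6}: (-I)*(-1), {7}: (exp(3*I*pi/4))*(-I)
so (chi_5 * chi_2) takes values
  {0} -> 1, {1} -> exp(-I*pi/4), {2} -> -I, {3} -> -exp(I*pi/4), {4} -> -1, {5} -> exp(3*I*pi/4), {6} -> I, {7} -> -exp(-3*I*pi/4).
Now take the inner product of this character with each irreducible chi from the table, <chi_5*chi_2, chi> = (1/8) sum_C |C| (chi_5*chi_2)(C) conj(chi(C)):
  <chi_5*chi_2, chi_0> = (1/8)[1*(1)*conj(1) + 1*(exp(-I*pi/4))*conj(1) + 1*(-I)*conj(1) + 1*(-exp(I*pi/4))*conj(1) + 1*(-1)*conj(1) + 1*(exp(3*I*pi/4))*conj(1) + 1*(I)*conj(1) + 1*(-exp(-3*I*pi/4))*conj(1)]
      = (1/8)[(1) + (exp(-I*pi/4)) + (-I) + (-exp(I*pi/4)) + (-1) + (exp(3*I*pi/4)) + (I) + (-exp(-3*I*pi/4))] = 0/8 = 0
  <chi_5*chi_2, chi_1> = (1/8)[1*(1)*conj(1) + 1*(exp(-I*pi/4))*conj(exp(I*pi/4)) + 1*(-I)*conj(I) + 1*(-exp(I*pi/4))*conj(exp(3*I*pi/4)) + 1*(-1)*conj(-1) + 1*(exp(3*I*pi/4))*conj(exp(-3*I*pi/4)) + 1*(I)*conj(-I) + 1*(-exp(-3*I*pi/4))*conj(exp(-I*pi/4))]
      = (1/8)[(1) + (-I) + (-1) + (I) + (1) + (-I) + (-1) + (I)] = 0/8 = 0
  <chi_5*chi_2, chi_2> = (1/8)[1*(1)*conj(1) + 1*(exp(-I*pi/4))*conj(I) + 1*(-I)*conj(-1) + 1*(-exp(I*pi/4))*conj(-I) + 1*(-1)*conj(1) + 1*(exp(3*I*pi/4))*conj(I) + 1*(I)*conj(-1) + 1*(-exp(-3*I*pi/4))*conj(-I)]
      = (1/8)[(1) + (-exp(I*pi/4)) + (I) + (-exp(3*I*pi/4)) + (-1) + (-exp(-3*I*pi/4)) + (-I) + (-exp(-I*pi/4))] = 0/8 = 0
  <chi_5*chi_2, chi_3> = (1/8)[1*(1)*conj(1) + 1*(exp(-I*pi/4))*conj(exp(3*I*pi/4)) + 1*(-I)*conj(-I) + 1*(-exp(I*pi/4))*conj(exp(I*pi/4)) + 1*(-1)*conj(-1) + 1*(exp(3*I*pi/4))*conj(exp(-I*pi/4)) + 1*(I)*conj(I) + 1*(-exp(-3*I*pi/4))*conj(exp(-3*I*pi/4))]
      = (1/8)[(1) + (-1) + (1) + (-1) + (1) + (-1) + (1) + (-1)] = 0/8 = 0
  <chi_5*chi_2, chi_4> = (1/8)[1*(1)*conj(1) + 1*(exp(-I*pi/4))*conj(-1) + 1*(-I)*conj(1) + 1*(-exp(I*pi/4))*conj(-1) + 1*(-1)*conj(1) + 1*(exp(3*I*pi/4))*conj(-1) + 1*(I)*conj(1) + 1*(-exp(-3*I*pi/4))*conj(-1)]
      = (1/8)[(1) + (-exp(-I*pi/4)) + (-I) + (exp(I*pi/4)) + (-1) + (-exp(3*I*pi/4)) + (I) + (exp(-3*I*pi/4))] = 0/8 = 0
  <chi_5*chi_2, chi_5> = (1/8)[1*(1)*conj(1) + 1*(exp(-I*pi/4))*conj(exp(-3*I*pi/4)) + 1*(-I)*conj(I) + 1*(-exp(I*pi/4))*conj(exp(-I*pi/4)) + 1*(-1)*conj(-1) + 1*(exp(3*I*pi/4))*conj(exp(I*pi/4)) + 1*(I)*conj(-I) + 1*(-exp(-3*I*pi/4))*conj(exp(3*I*pi/4))]
      = (1/8)[(1) + (I) + (-1) + (-I) + (1) + (I) + (-1) + (-I)] = 0/8 = 0
  <chi_5*chi_2, chi_6> = (1/8)[1*(1)*conj(1) + 1*(exp(-I*pi/4))*conj(-I) + 1*(-I)*conj(-1) + 1*(-exp(I*pi/4))*conj(I) + 1*(-1)*conj(1) + 1*(exp(3*I*pi/4))*conj(-I) + 1*(I)*conj(-1) + 1*(-exp(-3*I*pi/4))*conj(I)]
      = (1/8)[(1) + (exp(I*pi/4)) + (I) + (exp(3*I*pi/4)) + (-1) + (exp(-3*I*pi/4)) + (-I) + (exp(-I*pi/4))] = 0/8 = 0
  <chi_5*chi_2, chi_7> = (1/8)[1*(1)*conj(1) + 1*(exp(-I*pi/4))*conj(exp(-I*pi/4)) + 1*(-I)*conj(-I) + 1*(-exp(I*pi/4))*conj(exp(-3*I*pi/4)) + 1*(-1)*conj(-1) + 1*(exp(3*I*pi/4))*conj(exp(3*I*pi/4)) + 1*(I)*conj(I) + 1*(-exp(-3*I*pi/4))*conj(exp(I*pi/4))]
      = (1/8)[(1) + (1) + (1) + (1) + (1) + (1) + (1) + (1)] = 8/8 = 1
(Exp terms are combined using exp(i*s)*conj(exp(i*t)) = exp(i*(s-t)), and sums of them are collapsed using the identity that for every m > 1 the m distinct m-th roots of unity sum to 0, e.g. 1 + exp(2*I*pi/3) + exp(-2*I*pi/3) = 0.)
Hence the multiplicities are chi_7: 1. Dimension check: dim(chi_5)*dim(chi_2) = 1*1 = 1 and sum (mult * dim) = 1*1 = 1.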